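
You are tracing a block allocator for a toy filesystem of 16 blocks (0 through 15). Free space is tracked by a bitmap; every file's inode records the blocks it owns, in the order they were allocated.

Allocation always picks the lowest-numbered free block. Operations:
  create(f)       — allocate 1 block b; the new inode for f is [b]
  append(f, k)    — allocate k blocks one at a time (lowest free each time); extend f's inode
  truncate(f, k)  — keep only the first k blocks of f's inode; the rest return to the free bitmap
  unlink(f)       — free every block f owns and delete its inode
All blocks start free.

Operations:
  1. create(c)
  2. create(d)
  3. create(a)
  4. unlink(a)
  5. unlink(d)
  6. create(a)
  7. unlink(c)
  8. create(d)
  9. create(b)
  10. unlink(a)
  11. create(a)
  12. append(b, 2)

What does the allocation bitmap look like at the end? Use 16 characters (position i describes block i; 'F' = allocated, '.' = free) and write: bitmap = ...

bitmap = FFFFF...........

after create(c) → c:[0]  free=[F...............]
after create(d) → c:[0], d:[1]  free=[FF..............]
after create(a) → a:[2], c:[0], d:[1]  free=[FFF.............]
after unlink(a) → c:[0], d:[1]  free=[FF..............]
after unlink(d) → c:[0]  free=[F...............]
after create(a) → a:[1], c:[0]  free=[FF..............]
after unlink(c) → a:[1]  free=[.F..............]
after create(d) → a:[1], d:[0]  free=[FF..............]
after create(b) → a:[1], b:[2], d:[0]  free=[FFF.............]
after unlink(a) → b:[2], d:[0]  free=[F.F.............]
after create(a) → a:[1], b:[2], d:[0]  free=[FFF.............]
after append(b, 2) → a:[1], b:[2, 3, 4], d:[0]  free=[FFFFF...........]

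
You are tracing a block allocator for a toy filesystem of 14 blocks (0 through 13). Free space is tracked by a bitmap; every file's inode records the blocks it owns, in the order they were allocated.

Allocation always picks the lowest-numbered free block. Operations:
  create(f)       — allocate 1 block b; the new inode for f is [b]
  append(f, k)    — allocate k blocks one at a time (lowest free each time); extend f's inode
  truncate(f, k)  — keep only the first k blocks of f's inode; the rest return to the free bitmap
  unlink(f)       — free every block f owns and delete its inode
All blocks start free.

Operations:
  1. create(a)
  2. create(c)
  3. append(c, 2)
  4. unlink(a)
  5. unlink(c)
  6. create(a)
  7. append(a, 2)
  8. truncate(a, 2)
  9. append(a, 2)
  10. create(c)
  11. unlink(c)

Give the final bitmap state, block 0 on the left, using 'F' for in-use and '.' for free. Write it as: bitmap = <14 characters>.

create(a): bitmap=F............. | a=[0]
create(c): bitmap=FF............ | a=[0] c=[1]
append(c, 2): bitmap=FFFF.......... | a=[0] c=[1, 2, 3]
unlink(a): bitmap=.FFF.......... | c=[1, 2, 3]
unlink(c): bitmap=.............. | 
create(a): bitmap=F............. | a=[0]
append(a, 2): bitmap=FFF........... | a=[0, 1, 2]
truncate(a, 2): bitmap=FF............ | a=[0, 1]
append(a, 2): bitmap=FFFF.......... | a=[0, 1, 2, 3]
create(c): bitmap=FFFFF......... | a=[0, 1, 2, 3] c=[4]
unlink(c): bitmap=FFFF.......... | a=[0, 1, 2, 3]

bitmap = FFFF..........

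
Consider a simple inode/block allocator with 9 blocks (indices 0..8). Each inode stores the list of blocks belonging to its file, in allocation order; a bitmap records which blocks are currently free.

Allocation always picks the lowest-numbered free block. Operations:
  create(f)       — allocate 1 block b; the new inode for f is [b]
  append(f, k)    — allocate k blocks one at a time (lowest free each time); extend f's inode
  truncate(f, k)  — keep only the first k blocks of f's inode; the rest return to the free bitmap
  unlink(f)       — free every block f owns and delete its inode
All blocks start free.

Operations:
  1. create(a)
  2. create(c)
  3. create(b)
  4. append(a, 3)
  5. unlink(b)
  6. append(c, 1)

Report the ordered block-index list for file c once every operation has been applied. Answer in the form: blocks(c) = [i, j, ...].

blocks(c) = [1, 2]

[1] create(a) — a=0 (map F........)
[2] create(c) — a=0 c=1 (map FF.......)
[3] create(b) — a=0 b=2 c=1 (map FFF......)
[4] append(a, 3) — a=0,3,4,5 b=2 c=1 (map FFFFFF...)
[5] unlink(b) — a=0,3,4,5 c=1 (map FF.FFF...)
[6] append(c, 1) — a=0,3,4,5 c=1,2 (map FFFFFF...)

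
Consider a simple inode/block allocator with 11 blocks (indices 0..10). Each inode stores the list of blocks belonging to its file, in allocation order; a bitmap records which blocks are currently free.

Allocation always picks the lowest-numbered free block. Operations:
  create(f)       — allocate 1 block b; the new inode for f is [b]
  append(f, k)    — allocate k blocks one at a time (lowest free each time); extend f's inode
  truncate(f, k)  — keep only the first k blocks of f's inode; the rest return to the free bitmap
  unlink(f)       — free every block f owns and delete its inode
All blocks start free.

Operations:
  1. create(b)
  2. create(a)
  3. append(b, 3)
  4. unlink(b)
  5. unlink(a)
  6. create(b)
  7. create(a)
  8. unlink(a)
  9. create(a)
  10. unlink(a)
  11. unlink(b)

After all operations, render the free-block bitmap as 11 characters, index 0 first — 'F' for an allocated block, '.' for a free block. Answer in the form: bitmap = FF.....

bitmap = ...........

  1. create(b)  ⇒  F..........  {b→[0]}
  2. create(a)  ⇒  FF.........  {a→[1]; b→[0]}
  3. append(b, 3)  ⇒  FFFFF......  {a→[1]; b→[0, 2, 3, 4]}
  4. unlink(b)  ⇒  .F.........  {a→[1]}
  5. unlink(a)  ⇒  ...........  {}
  6. create(b)  ⇒  F..........  {b→[0]}
  7. create(a)  ⇒  FF.........  {a→[1]; b→[0]}
  8. unlink(a)  ⇒  F..........  {b→[0]}
  9. create(a)  ⇒  FF.........  {a→[1]; b→[0]}
  10. unlink(a)  ⇒  F..........  {b→[0]}
  11. unlink(b)  ⇒  ...........  {}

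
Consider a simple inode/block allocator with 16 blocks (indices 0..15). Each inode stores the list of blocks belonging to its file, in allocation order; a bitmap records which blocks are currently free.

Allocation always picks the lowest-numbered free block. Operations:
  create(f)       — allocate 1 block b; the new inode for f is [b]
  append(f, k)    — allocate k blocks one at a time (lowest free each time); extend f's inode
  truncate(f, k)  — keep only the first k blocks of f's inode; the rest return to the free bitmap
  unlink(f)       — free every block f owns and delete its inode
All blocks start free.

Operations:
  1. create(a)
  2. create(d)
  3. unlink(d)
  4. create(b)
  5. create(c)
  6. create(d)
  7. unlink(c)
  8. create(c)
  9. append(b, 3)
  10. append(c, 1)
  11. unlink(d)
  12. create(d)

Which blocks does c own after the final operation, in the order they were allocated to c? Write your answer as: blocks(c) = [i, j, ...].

blocks(c) = [2, 7]

after create(a) → a:[0]  free=[F...............]
after create(d) → a:[0], d:[1]  free=[FF..............]
after unlink(d) → a:[0]  free=[F...............]
after create(b) → a:[0], b:[1]  free=[FF..............]
after create(c) → a:[0], b:[1], c:[2]  free=[FFF.............]
after create(d) → a:[0], b:[1], c:[2], d:[3]  free=[FFFF............]
after unlink(c) → a:[0], b:[1], d:[3]  free=[FF.F............]
after create(c) → a:[0], b:[1], c:[2], d:[3]  free=[FFFF............]
after append(b, 3) → a:[0], b:[1, 4, 5, 6], c:[2], d:[3]  free=[FFFFFFF.........]
after append(c, 1) → a:[0], b:[1, 4, 5, 6], c:[2, 7], d:[3]  free=[FFFFFFFF........]
after unlink(d) → a:[0], b:[1, 4, 5, 6], c:[2, 7]  free=[FFF.FFFF........]
after create(d) → a:[0], b:[1, 4, 5, 6], c:[2, 7], d:[3]  free=[FFFFFFFF........]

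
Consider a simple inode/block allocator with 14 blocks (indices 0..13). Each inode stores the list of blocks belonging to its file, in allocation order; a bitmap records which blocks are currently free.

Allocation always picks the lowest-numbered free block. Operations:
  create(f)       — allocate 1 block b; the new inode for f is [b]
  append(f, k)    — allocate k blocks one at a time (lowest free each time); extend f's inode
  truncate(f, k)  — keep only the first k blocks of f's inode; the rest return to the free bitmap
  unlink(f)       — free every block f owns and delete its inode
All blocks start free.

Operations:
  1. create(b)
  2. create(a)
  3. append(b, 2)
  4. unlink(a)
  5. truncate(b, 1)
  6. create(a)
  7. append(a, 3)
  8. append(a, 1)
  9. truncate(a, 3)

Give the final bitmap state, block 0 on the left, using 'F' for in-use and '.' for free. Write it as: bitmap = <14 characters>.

after create(b) → b:[0]  free=[F.............]
after create(a) → a:[1], b:[0]  free=[FF............]
after append(b, 2) → a:[1], b:[0, 2, 3]  free=[FFFF..........]
after unlink(a) → b:[0, 2, 3]  free=[F.FF..........]
after truncate(b, 1) → b:[0]  free=[F.............]
after create(a) → a:[1], b:[0]  free=[FF............]
after append(a, 3) → a:[1, 2, 3, 4], b:[0]  free=[FFFFF.........]
after append(a, 1) → a:[1, 2, 3, 4, 5], b:[0]  free=[FFFFFF........]
after truncate(a, 3) → a:[1, 2, 3], b:[0]  free=[FFFF..........]

bitmap = FFFF..........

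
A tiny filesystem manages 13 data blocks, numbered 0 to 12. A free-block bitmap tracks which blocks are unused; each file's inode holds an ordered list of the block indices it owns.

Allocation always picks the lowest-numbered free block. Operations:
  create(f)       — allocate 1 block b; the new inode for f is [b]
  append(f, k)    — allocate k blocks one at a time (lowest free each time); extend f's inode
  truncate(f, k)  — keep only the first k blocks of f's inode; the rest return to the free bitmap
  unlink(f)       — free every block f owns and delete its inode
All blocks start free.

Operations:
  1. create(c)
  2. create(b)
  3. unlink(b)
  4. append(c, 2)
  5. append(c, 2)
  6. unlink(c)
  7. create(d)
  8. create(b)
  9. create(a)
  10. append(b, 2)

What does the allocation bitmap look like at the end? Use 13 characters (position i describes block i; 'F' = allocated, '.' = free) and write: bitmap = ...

  1. create(c)  ⇒  F............  {c→[0]}
  2. create(b)  ⇒  FF...........  {b→[1]; c→[0]}
  3. unlink(b)  ⇒  F............  {c→[0]}
  4. append(c, 2)  ⇒  FFF..........  {c→[0, 1, 2]}
  5. append(c, 2)  ⇒  FFFFF........  {c→[0, 1, 2, 3, 4]}
  6. unlink(c)  ⇒  .............  {}
  7. create(d)  ⇒  F............  {d→[0]}
  8. create(b)  ⇒  FF...........  {b→[1]; d→[0]}
  9. create(a)  ⇒  FFF..........  {a→[2]; b→[1]; d→[0]}
  10. append(b, 2)  ⇒  FFFFF........  {a→[2]; b→[1, 3, 4]; d→[0]}

bitmap = FFFFF........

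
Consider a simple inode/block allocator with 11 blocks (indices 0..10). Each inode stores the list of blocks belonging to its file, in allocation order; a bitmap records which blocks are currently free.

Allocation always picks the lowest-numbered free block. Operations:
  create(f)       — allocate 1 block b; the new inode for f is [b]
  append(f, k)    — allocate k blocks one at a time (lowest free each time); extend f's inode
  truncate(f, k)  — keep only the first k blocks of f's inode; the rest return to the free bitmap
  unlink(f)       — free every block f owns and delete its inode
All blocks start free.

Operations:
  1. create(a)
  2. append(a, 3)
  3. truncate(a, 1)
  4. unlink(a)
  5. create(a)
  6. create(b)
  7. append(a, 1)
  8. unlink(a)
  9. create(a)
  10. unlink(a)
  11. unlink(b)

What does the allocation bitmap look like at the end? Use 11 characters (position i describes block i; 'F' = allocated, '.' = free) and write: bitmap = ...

create(a): bitmap=F.......... | a=[0]
append(a, 3): bitmap=FFFF....... | a=[0, 1, 2, 3]
truncate(a, 1): bitmap=F.......... | a=[0]
unlink(a): bitmap=........... | 
create(a): bitmap=F.......... | a=[0]
create(b): bitmap=FF......... | a=[0] b=[1]
append(a, 1): bitmap=FFF........ | a=[0, 2] b=[1]
unlink(a): bitmap=.F......... | b=[1]
create(a): bitmap=FF......... | a=[0] b=[1]
unlink(a): bitmap=.F......... | b=[1]
unlink(b): bitmap=........... | 

bitmap = ...........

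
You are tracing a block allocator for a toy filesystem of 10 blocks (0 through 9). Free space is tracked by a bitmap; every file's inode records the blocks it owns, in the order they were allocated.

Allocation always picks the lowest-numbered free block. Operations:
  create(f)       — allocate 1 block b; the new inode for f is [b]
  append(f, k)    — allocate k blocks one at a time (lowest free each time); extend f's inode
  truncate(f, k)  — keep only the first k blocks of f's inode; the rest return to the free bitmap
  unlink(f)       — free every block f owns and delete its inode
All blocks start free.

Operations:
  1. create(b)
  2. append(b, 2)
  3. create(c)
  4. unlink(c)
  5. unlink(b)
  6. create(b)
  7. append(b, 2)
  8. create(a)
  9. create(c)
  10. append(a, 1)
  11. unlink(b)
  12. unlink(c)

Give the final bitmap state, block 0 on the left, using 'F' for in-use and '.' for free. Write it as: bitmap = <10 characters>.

bitmap = ...F.F....

after create(b) → b:[0]  free=[F.........]
after append(b, 2) → b:[0, 1, 2]  free=[FFF.......]
after create(c) → b:[0, 1, 2], c:[3]  free=[FFFF......]
after unlink(c) → b:[0, 1, 2]  free=[FFF.......]
after unlink(b) →   free=[..........]
after create(b) → b:[0]  free=[F.........]
after append(b, 2) → b:[0, 1, 2]  free=[FFF.......]
after create(a) → a:[3], b:[0, 1, 2]  free=[FFFF......]
after create(c) → a:[3], b:[0, 1, 2], c:[4]  free=[FFFFF.....]
after append(a, 1) → a:[3, 5], b:[0, 1, 2], c:[4]  free=[FFFFFF....]
after unlink(b) → a:[3, 5], c:[4]  free=[...FFF....]
after unlink(c) → a:[3, 5]  free=[...F.F....]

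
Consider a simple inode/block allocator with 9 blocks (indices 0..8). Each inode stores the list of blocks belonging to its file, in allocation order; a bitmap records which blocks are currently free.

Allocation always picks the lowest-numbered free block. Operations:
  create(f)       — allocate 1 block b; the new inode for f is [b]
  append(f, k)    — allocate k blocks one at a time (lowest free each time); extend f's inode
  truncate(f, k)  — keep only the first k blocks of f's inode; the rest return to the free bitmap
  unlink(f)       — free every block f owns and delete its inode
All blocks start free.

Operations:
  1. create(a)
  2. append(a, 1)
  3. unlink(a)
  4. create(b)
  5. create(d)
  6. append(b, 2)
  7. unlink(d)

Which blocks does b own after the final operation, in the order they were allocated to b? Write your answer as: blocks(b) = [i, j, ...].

blocks(b) = [0, 2, 3]

after create(a) → a:[0]  free=[F........]
after append(a, 1) → a:[0, 1]  free=[FF.......]
after unlink(a) →   free=[.........]
after create(b) → b:[0]  free=[F........]
after create(d) → b:[0], d:[1]  free=[FF.......]
after append(b, 2) → b:[0, 2, 3], d:[1]  free=[FFFF.....]
after unlink(d) → b:[0, 2, 3]  free=[F.FF.....]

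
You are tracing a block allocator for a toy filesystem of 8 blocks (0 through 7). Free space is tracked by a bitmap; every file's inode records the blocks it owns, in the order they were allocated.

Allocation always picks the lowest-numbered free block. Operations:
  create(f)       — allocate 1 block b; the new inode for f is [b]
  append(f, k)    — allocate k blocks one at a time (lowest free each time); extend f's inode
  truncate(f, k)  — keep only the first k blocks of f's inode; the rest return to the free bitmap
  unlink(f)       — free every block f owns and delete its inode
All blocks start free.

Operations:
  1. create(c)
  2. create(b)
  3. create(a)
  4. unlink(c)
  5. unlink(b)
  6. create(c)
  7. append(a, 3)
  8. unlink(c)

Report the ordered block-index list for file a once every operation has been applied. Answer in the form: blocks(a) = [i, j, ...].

[1] create(c) — c=0 (map F.......)
[2] create(b) — b=1 c=0 (map FF......)
[3] create(a) — a=2 b=1 c=0 (map FFF.....)
[4] unlink(c) — a=2 b=1 (map .FF.....)
[5] unlink(b) — a=2 (map ..F.....)
[6] create(c) — a=2 c=0 (map F.F.....)
[7] append(a, 3) — a=2,1,3,4 c=0 (map FFFFF...)
[8] unlink(c) — a=2,1,3,4 (map .FFFF...)

blocks(a) = [2, 1, 3, 4]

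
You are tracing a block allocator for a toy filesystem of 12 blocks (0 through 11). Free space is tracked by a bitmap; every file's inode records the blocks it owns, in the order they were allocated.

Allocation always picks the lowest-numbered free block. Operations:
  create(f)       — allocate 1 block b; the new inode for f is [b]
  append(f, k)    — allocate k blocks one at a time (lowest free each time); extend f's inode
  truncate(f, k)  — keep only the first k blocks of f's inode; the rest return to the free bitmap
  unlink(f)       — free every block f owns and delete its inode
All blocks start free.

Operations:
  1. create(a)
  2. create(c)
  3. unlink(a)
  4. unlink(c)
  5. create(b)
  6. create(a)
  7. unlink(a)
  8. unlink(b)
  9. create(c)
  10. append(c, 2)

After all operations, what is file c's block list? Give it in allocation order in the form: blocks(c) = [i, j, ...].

blocks(c) = [0, 1, 2]

  1. create(a)  ⇒  F...........  {a→[0]}
  2. create(c)  ⇒  FF..........  {a→[0]; c→[1]}
  3. unlink(a)  ⇒  .F..........  {c→[1]}
  4. unlink(c)  ⇒  ............  {}
  5. create(b)  ⇒  F...........  {b→[0]}
  6. create(a)  ⇒  FF..........  {a→[1]; b→[0]}
  7. unlink(a)  ⇒  F...........  {b→[0]}
  8. unlink(b)  ⇒  ............  {}
  9. create(c)  ⇒  F...........  {c→[0]}
  10. append(c, 2)  ⇒  FFF.........  {c→[0, 1, 2]}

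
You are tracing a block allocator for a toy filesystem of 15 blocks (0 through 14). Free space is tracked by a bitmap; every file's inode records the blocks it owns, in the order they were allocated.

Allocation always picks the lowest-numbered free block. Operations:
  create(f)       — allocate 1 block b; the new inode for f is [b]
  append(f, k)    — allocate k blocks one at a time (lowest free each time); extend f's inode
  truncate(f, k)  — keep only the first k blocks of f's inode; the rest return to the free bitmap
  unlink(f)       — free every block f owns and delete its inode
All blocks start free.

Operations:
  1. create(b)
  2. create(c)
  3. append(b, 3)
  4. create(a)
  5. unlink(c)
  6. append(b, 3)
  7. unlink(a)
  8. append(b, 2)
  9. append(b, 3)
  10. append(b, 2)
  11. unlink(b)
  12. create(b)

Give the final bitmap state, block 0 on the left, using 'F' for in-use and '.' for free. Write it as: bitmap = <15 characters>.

bitmap = F..............

[1] create(b) — b=0 (map F..............)
[2] create(c) — b=0 c=1 (map FF.............)
[3] append(b, 3) — b=0,2,3,4 c=1 (map FFFFF..........)
[4] create(a) — a=5 b=0,2,3,4 c=1 (map FFFFFF.........)
[5] unlink(c) — a=5 b=0,2,3,4 (map F.FFFF.........)
[6] append(b, 3) — a=5 b=0,2,3,4,1,6,7 (map FFFFFFFF.......)
[7] unlink(a) — b=0,2,3,4,1,6,7 (map FFFFF.FF.......)
[8] append(b, 2) — b=0,2,3,4,1,6,7,5,8 (map FFFFFFFFF......)
[9] append(b, 3) — b=0,2,3,4,1,6,7,5,8,9,10,11 (map FFFFFFFFFFFF...)
[10] append(b, 2) — b=0,2,3,4,1,6,7,5,8,9,10,11,12,13 (map FFFFFFFFFFFFFF.)
[11] unlink(b) —  (map ...............)
[12] create(b) — b=0 (map F..............)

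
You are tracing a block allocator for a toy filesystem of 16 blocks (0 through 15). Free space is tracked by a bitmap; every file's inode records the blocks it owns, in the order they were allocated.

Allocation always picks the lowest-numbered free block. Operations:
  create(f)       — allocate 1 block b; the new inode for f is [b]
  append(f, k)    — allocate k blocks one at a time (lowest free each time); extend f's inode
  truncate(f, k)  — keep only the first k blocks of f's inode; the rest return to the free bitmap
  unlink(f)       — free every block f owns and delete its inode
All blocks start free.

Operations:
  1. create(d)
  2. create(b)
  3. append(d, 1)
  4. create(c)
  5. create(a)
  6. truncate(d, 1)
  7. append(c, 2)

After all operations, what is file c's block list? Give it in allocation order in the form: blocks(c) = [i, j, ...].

blocks(c) = [3, 2, 5]

create(d): bitmap=F............... | d=[0]
create(b): bitmap=FF.............. | b=[1] d=[0]
append(d, 1): bitmap=FFF............. | b=[1] d=[0, 2]
create(c): bitmap=FFFF............ | b=[1] c=[3] d=[0, 2]
create(a): bitmap=FFFFF........... | a=[4] b=[1] c=[3] d=[0, 2]
truncate(d, 1): bitmap=FF.FF........... | a=[4] b=[1] c=[3] d=[0]
append(c, 2): bitmap=FFFFFF.......... | a=[4] b=[1] c=[3, 2, 5] d=[0]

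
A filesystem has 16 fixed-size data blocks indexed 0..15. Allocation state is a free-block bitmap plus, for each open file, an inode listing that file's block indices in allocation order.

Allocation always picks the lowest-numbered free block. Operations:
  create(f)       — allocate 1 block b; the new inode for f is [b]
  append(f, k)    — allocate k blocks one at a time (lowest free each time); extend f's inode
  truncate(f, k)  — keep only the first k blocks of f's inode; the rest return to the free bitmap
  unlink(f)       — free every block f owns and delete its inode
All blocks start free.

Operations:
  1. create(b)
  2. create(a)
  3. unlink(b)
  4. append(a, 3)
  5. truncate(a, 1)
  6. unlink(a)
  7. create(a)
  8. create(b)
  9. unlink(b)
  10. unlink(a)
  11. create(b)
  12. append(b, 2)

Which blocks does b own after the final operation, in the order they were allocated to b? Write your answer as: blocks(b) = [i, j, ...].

[1] create(b) — b=0 (map F...............)
[2] create(a) — a=1 b=0 (map FF..............)
[3] unlink(b) — a=1 (map .F..............)
[4] append(a, 3) — a=1,0,2,3 (map FFFF............)
[5] truncate(a, 1) — a=1 (map .F..............)
[6] unlink(a) —  (map ................)
[7] create(a) — a=0 (map F...............)
[8] create(b) — a=0 b=1 (map FF..............)
[9] unlink(b) — a=0 (map F...............)
[10] unlink(a) —  (map ................)
[11] create(b) — b=0 (map F...............)
[12] append(b, 2) — b=0,1,2 (map FFF.............)

blocks(b) = [0, 1, 2]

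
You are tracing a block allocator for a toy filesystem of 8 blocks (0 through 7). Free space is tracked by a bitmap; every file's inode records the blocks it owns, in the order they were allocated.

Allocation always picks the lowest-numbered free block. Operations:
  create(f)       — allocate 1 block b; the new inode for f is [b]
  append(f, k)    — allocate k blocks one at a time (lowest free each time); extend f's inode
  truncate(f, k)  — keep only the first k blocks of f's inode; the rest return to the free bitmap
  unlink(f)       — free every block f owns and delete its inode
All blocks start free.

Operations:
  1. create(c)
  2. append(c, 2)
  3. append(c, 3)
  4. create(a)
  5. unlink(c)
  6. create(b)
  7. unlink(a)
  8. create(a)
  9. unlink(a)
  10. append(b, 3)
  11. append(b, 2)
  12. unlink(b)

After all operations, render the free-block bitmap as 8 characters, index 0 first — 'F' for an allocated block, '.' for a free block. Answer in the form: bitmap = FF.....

  1. create(c)  ⇒  F.......  {c→[0]}
  2. append(c, 2)  ⇒  FFF.....  {c→[0, 1, 2]}
  3. append(c, 3)  ⇒  FFFFFF..  {c→[0, 1, 2, 3, 4, 5]}
  4. create(a)  ⇒  FFFFFFF.  {a→[6]; c→[0, 1, 2, 3, 4, 5]}
  5. unlink(c)  ⇒  ......F.  {a→[6]}
  6. create(b)  ⇒  F.....F.  {a→[6]; b→[0]}
  7. unlink(a)  ⇒  F.......  {b→[0]}
  8. create(a)  ⇒  FF......  {a→[1]; b→[0]}
  9. unlink(a)  ⇒  F.......  {b→[0]}
  10. append(b, 3)  ⇒  FFFF....  {b→[0, 1, 2, 3]}
  11. append(b, 2)  ⇒  FFFFFF..  {b→[0, 1, 2, 3, 4, 5]}
  12. unlink(b)  ⇒  ........  {}

bitmap = ........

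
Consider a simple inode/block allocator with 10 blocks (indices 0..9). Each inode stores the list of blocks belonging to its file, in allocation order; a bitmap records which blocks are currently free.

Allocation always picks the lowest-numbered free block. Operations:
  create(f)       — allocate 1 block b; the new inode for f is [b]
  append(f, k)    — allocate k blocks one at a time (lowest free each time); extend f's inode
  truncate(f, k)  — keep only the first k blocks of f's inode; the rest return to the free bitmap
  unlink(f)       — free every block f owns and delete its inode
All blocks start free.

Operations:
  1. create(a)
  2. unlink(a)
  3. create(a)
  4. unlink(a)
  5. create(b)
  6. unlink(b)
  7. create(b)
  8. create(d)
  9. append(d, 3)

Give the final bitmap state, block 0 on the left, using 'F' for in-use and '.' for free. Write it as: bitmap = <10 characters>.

bitmap = FFFFF.....

[1] create(a) — a=0 (map F.........)
[2] unlink(a) —  (map ..........)
[3] create(a) — a=0 (map F.........)
[4] unlink(a) —  (map ..........)
[5] create(b) — b=0 (map F.........)
[6] unlink(b) —  (map ..........)
[7] create(b) — b=0 (map F.........)
[8] create(d) — b=0 d=1 (map FF........)
[9] append(d, 3) — b=0 d=1,2,3,4 (map FFFFF.....)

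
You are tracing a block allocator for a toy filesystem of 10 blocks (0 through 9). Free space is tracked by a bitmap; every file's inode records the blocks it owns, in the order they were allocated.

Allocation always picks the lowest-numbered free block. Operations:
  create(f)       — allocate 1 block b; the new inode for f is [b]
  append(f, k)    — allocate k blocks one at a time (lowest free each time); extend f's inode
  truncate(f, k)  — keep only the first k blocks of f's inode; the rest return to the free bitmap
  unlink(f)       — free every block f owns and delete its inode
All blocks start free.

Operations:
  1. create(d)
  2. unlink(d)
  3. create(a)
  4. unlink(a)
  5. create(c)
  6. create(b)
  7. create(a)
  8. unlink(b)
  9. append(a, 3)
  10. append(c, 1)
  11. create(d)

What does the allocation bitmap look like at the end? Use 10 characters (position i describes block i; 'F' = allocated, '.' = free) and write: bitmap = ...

create(d): bitmap=F......... | d=[0]
unlink(d): bitmap=.......... | 
create(a): bitmap=F......... | a=[0]
unlink(a): bitmap=.......... | 
create(c): bitmap=F......... | c=[0]
create(b): bitmap=FF........ | b=[1] c=[0]
create(a): bitmap=FFF....... | a=[2] b=[1] c=[0]
unlink(b): bitmap=F.F....... | a=[2] c=[0]
append(a, 3): bitmap=FFFFF..... | a=[2, 1, 3, 4] c=[0]
append(c, 1): bitmap=FFFFFF.... | a=[2, 1, 3, 4] c=[0, 5]
create(d): bitmap=FFFFFFF... | a=[2, 1, 3, 4] c=[0, 5] d=[6]

bitmap = FFFFFFF...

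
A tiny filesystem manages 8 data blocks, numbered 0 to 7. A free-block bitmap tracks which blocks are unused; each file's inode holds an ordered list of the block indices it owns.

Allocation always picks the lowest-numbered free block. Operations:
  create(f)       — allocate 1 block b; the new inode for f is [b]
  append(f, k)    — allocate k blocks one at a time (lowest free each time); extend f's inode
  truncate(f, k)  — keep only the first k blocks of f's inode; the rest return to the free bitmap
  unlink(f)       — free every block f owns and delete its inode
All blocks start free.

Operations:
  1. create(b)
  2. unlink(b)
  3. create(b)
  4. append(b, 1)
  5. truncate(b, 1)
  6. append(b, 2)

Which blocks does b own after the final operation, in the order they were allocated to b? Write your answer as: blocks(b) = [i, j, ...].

blocks(b) = [0, 1, 2]

after create(b) → b:[0]  free=[F.......]
after unlink(b) →   free=[........]
after create(b) → b:[0]  free=[F.......]
after append(b, 1) → b:[0, 1]  free=[FF......]
after truncate(b, 1) → b:[0]  free=[F.......]
after append(b, 2) → b:[0, 1, 2]  free=[FFF.....]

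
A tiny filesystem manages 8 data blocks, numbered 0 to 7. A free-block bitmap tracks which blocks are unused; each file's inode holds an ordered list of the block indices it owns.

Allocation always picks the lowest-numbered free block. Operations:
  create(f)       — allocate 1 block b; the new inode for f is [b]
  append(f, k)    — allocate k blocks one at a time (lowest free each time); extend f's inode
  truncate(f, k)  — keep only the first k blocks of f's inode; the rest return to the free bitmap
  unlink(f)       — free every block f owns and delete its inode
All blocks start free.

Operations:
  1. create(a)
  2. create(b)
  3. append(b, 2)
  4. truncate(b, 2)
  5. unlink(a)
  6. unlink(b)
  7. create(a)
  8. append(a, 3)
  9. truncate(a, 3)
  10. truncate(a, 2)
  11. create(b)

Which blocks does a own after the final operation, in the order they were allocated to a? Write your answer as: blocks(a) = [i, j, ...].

blocks(a) = [0, 1]

[1] create(a) — a=0 (map F.......)
[2] create(b) — a=0 b=1 (map FF......)
[3] append(b, 2) — a=0 b=1,2,3 (map FFFF....)
[4] truncate(b, 2) — a=0 b=1,2 (map FFF.....)
[5] unlink(a) — b=1,2 (map .FF.....)
[6] unlink(b) —  (map ........)
[7] create(a) — a=0 (map F.......)
[8] append(a, 3) — a=0,1,2,3 (map FFFF....)
[9] truncate(a, 3) — a=0,1,2 (map FFF.....)
[10] truncate(a, 2) — a=0,1 (map FF......)
[11] create(b) — a=0,1 b=2 (map FFF.....)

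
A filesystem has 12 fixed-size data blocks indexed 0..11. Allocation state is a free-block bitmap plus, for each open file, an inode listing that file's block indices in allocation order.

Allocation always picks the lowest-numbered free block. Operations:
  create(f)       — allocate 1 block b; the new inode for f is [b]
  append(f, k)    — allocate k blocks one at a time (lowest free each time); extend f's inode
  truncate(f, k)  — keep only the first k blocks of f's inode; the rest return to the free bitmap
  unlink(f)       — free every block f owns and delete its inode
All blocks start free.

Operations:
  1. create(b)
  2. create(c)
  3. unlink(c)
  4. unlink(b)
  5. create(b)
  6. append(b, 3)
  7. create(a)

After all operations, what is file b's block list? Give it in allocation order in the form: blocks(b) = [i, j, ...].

after create(b) → b:[0]  free=[F...........]
after create(c) → b:[0], c:[1]  free=[FF..........]
after unlink(c) → b:[0]  free=[F...........]
after unlink(b) →   free=[............]
after create(b) → b:[0]  free=[F...........]
after append(b, 3) → b:[0, 1, 2, 3]  free=[FFFF........]
after create(a) → a:[4], b:[0, 1, 2, 3]  free=[FFFFF.......]

blocks(b) = [0, 1, 2, 3]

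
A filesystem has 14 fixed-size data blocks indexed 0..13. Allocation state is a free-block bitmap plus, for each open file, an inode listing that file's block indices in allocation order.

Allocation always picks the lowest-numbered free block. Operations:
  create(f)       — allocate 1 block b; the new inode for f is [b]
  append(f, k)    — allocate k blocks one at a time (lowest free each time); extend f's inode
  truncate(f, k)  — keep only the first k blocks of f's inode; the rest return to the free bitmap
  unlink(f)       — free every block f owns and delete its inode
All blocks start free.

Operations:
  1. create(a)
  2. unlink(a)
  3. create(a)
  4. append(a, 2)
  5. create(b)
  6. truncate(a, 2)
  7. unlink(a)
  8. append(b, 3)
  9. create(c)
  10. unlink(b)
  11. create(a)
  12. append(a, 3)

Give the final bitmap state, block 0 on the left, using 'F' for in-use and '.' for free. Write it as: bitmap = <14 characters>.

bitmap = FFFFF.........

[1] create(a) — a=0 (map F.............)
[2] unlink(a) —  (map ..............)
[3] create(a) — a=0 (map F.............)
[4] append(a, 2) — a=0,1,2 (map FFF...........)
[5] create(b) — a=0,1,2 b=3 (map FFFF..........)
[6] truncate(a, 2) — a=0,1 b=3 (map FF.F..........)
[7] unlink(a) — b=3 (map ...F..........)
[8] append(b, 3) — b=3,0,1,2 (map FFFF..........)
[9] create(c) — b=3,0,1,2 c=4 (map FFFFF.........)
[10] unlink(b) — c=4 (map ....F.........)
[11] create(a) — a=0 c=4 (map F...F.........)
[12] append(a, 3) — a=0,1,2,3 c=4 (map FFFFF.........)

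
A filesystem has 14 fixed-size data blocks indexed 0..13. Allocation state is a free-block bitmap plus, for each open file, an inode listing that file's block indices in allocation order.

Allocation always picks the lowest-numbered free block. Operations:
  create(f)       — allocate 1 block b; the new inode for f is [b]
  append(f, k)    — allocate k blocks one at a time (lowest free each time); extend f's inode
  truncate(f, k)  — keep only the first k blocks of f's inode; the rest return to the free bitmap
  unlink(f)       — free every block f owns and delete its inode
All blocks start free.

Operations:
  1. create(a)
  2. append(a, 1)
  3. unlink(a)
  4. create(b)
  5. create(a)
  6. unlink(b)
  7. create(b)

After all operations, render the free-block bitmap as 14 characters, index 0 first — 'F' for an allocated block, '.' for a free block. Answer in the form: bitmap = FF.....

after create(a) → a:[0]  free=[F.............]
after append(a, 1) → a:[0, 1]  free=[FF............]
after unlink(a) →   free=[..............]
after create(b) → b:[0]  free=[F.............]
after create(a) → a:[1], b:[0]  free=[FF............]
after unlink(b) → a:[1]  free=[.F............]
after create(b) → a:[1], b:[0]  free=[FF............]

bitmap = FF............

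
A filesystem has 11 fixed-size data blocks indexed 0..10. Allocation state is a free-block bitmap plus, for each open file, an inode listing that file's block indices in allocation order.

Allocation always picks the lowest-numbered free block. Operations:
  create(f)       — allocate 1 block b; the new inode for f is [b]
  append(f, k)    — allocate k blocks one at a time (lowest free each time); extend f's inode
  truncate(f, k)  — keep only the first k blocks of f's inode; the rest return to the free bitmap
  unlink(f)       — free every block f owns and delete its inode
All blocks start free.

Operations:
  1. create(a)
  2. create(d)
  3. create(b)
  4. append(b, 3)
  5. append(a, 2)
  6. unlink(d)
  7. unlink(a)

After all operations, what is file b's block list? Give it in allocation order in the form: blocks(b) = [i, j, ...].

blocks(b) = [2, 3, 4, 5]

after create(a) → a:[0]  free=[F..........]
after create(d) → a:[0], d:[1]  free=[FF.........]
after create(b) → a:[0], b:[2], d:[1]  free=[FFF........]
after append(b, 3) → a:[0], b:[2, 3, 4, 5], d:[1]  free=[FFFFFF.....]
after append(a, 2) → a:[0, 6, 7], b:[2, 3, 4, 5], d:[1]  free=[FFFFFFFF...]
after unlink(d) → a:[0, 6, 7], b:[2, 3, 4, 5]  free=[F.FFFFFF...]
after unlink(a) → b:[2, 3, 4, 5]  free=[..FFFF.....]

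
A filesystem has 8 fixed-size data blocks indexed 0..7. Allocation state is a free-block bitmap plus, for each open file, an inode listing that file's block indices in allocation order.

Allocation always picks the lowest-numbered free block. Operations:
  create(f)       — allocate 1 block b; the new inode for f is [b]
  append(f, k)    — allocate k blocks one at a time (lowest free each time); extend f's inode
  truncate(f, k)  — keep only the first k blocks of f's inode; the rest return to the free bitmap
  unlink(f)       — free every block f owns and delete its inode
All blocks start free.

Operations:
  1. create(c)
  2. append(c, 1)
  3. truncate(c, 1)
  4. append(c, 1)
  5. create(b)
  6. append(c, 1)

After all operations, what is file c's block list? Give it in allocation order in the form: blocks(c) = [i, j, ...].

blocks(c) = [0, 1, 3]

  1. create(c)  ⇒  F.......  {c→[0]}
  2. append(c, 1)  ⇒  FF......  {c→[0, 1]}
  3. truncate(c, 1)  ⇒  F.......  {c→[0]}
  4. append(c, 1)  ⇒  FF......  {c→[0, 1]}
  5. create(b)  ⇒  FFF.....  {b→[2]; c→[0, 1]}
  6. append(c, 1)  ⇒  FFFF....  {b→[2]; c→[0, 1, 3]}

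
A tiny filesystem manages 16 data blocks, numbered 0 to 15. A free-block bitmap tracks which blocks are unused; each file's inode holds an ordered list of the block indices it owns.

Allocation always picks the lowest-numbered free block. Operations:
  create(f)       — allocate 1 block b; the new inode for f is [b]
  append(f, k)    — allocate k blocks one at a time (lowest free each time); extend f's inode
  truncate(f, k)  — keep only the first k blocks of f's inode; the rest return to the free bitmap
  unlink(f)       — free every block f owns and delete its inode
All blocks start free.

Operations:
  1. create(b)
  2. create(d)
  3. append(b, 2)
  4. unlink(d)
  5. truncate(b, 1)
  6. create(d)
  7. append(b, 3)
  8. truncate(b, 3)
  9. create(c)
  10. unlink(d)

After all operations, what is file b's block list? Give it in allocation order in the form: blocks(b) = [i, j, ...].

  1. create(b)  ⇒  F...............  {b→[0]}
  2. create(d)  ⇒  FF..............  {b→[0]; d→[1]}
  3. append(b, 2)  ⇒  FFFF............  {b→[0, 2, 3]; d→[1]}
  4. unlink(d)  ⇒  F.FF............  {b→[0, 2, 3]}
  5. truncate(b, 1)  ⇒  F...............  {b→[0]}
  6. create(d)  ⇒  FF..............  {b→[0]; d→[1]}
  7. append(b, 3)  ⇒  FFFFF...........  {b→[0, 2, 3, 4]; d→[1]}
  8. truncate(b, 3)  ⇒  FFFF............  {b→[0, 2, 3]; d→[1]}
  9. create(c)  ⇒  FFFFF...........  {b→[0, 2, 3]; c→[4]; d→[1]}
  10. unlink(d)  ⇒  F.FFF...........  {b→[0, 2, 3]; c→[4]}

blocks(b) = [0, 2, 3]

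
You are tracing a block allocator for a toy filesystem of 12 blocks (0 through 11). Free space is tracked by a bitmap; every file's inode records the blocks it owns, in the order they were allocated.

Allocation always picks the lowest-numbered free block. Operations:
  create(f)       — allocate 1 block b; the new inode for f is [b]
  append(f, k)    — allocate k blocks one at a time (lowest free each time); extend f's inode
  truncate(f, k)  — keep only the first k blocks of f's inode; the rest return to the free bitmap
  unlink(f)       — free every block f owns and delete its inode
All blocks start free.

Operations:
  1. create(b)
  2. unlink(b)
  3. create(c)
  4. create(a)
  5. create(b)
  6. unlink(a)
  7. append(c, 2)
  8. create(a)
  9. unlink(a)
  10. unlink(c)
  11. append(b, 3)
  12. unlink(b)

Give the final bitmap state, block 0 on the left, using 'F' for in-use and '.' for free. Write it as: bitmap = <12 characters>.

  1. create(b)  ⇒  F...........  {b→[0]}
  2. unlink(b)  ⇒  ............  {}
  3. create(c)  ⇒  F...........  {c→[0]}
  4. create(a)  ⇒  FF..........  {a→[1]; c→[0]}
  5. create(b)  ⇒  FFF.........  {a→[1]; b→[2]; c→[0]}
  6. unlink(a)  ⇒  F.F.........  {b→[2]; c→[0]}
  7. append(c, 2)  ⇒  FFFF........  {b→[2]; c→[0, 1, 3]}
  8. create(a)  ⇒  FFFFF.......  {a→[4]; b→[2]; c→[0, 1, 3]}
  9. unlink(a)  ⇒  FFFF........  {b→[2]; c→[0, 1, 3]}
  10. unlink(c)  ⇒  ..F.........  {b→[2]}
  11. append(b, 3)  ⇒  FFFF........  {b→[2, 0, 1, 3]}
  12. unlink(b)  ⇒  ............  {}

bitmap = ............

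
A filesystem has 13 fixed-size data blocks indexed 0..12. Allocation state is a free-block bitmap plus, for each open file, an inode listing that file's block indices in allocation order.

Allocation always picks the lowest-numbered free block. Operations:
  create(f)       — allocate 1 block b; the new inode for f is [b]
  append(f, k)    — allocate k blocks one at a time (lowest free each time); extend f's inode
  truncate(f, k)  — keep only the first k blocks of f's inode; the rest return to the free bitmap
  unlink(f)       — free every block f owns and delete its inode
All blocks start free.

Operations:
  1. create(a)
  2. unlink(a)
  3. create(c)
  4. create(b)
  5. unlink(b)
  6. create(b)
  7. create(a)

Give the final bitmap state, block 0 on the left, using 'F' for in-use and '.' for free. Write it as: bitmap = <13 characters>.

bitmap = FFF..........

[1] create(a) — a=0 (map F............)
[2] unlink(a) —  (map .............)
[3] create(c) — c=0 (map F............)
[4] create(b) — b=1 c=0 (map FF...........)
[5] unlink(b) — c=0 (map F............)
[6] create(b) — b=1 c=0 (map FF...........)
[7] create(a) — a=2 b=1 c=0 (map FFF..........)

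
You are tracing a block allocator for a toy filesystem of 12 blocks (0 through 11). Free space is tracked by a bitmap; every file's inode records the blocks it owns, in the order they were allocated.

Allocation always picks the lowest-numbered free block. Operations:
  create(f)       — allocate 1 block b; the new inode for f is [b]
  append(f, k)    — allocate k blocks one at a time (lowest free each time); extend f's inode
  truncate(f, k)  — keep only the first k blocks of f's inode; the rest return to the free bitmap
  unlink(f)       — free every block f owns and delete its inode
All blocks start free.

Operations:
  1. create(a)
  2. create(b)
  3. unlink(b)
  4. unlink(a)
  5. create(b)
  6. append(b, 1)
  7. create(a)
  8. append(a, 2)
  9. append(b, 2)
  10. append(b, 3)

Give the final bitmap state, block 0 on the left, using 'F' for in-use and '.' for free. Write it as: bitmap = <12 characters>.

create(a): bitmap=F........... | a=[0]
create(b): bitmap=FF.......... | a=[0] b=[1]
unlink(b): bitmap=F........... | a=[0]
unlink(a): bitmap=............ | 
create(b): bitmap=F........... | b=[0]
append(b, 1): bitmap=FF.......... | b=[0, 1]
create(a): bitmap=FFF......... | a=[2] b=[0, 1]
append(a, 2): bitmap=FFFFF....... | a=[2, 3, 4] b=[0, 1]
append(b, 2): bitmap=FFFFFFF..... | a=[2, 3, 4] b=[0, 1, 5, 6]
append(b, 3): bitmap=FFFFFFFFFF.. | a=[2, 3, 4] b=[0, 1, 5, 6, 7, 8, 9]

bitmap = FFFFFFFFFF..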